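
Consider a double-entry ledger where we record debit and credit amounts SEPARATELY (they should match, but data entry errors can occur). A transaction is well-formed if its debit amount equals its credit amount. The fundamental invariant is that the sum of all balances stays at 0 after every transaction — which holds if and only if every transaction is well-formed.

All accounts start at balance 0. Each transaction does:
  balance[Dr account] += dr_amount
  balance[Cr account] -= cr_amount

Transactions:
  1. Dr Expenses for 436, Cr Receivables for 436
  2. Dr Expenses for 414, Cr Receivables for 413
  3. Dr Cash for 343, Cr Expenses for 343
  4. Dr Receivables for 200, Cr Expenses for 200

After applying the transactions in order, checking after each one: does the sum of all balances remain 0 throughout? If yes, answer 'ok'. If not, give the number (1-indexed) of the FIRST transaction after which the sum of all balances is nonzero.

After txn 1: dr=436 cr=436 sum_balances=0
After txn 2: dr=414 cr=413 sum_balances=1
After txn 3: dr=343 cr=343 sum_balances=1
After txn 4: dr=200 cr=200 sum_balances=1

Answer: 2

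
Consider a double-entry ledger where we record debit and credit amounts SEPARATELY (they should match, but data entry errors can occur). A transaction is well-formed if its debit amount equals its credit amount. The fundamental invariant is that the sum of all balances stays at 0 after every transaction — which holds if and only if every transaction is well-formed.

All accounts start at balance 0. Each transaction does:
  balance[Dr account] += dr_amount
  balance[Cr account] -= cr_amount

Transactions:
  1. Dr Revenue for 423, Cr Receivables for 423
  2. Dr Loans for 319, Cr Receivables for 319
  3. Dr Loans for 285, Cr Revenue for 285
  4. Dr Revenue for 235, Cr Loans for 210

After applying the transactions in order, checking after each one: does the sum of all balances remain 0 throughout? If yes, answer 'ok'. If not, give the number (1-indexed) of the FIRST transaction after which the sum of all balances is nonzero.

Answer: 4

Derivation:
After txn 1: dr=423 cr=423 sum_balances=0
After txn 2: dr=319 cr=319 sum_balances=0
After txn 3: dr=285 cr=285 sum_balances=0
After txn 4: dr=235 cr=210 sum_balances=25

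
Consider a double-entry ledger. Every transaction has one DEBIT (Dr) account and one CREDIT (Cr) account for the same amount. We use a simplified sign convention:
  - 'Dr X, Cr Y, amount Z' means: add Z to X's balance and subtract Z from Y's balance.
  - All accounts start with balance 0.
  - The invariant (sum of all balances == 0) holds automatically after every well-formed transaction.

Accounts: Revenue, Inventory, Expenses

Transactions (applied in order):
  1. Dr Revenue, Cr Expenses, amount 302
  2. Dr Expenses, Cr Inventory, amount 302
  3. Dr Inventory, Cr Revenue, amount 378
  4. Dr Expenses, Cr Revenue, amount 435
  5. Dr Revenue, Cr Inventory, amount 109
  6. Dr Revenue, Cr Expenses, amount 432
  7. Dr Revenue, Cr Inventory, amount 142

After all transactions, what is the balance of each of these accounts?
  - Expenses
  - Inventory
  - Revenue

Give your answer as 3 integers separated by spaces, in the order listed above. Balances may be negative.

Answer: 3 -175 172

Derivation:
After txn 1 (Dr Revenue, Cr Expenses, amount 302): Expenses=-302 Revenue=302
After txn 2 (Dr Expenses, Cr Inventory, amount 302): Expenses=0 Inventory=-302 Revenue=302
After txn 3 (Dr Inventory, Cr Revenue, amount 378): Expenses=0 Inventory=76 Revenue=-76
After txn 4 (Dr Expenses, Cr Revenue, amount 435): Expenses=435 Inventory=76 Revenue=-511
After txn 5 (Dr Revenue, Cr Inventory, amount 109): Expenses=435 Inventory=-33 Revenue=-402
After txn 6 (Dr Revenue, Cr Expenses, amount 432): Expenses=3 Inventory=-33 Revenue=30
After txn 7 (Dr Revenue, Cr Inventory, amount 142): Expenses=3 Inventory=-175 Revenue=172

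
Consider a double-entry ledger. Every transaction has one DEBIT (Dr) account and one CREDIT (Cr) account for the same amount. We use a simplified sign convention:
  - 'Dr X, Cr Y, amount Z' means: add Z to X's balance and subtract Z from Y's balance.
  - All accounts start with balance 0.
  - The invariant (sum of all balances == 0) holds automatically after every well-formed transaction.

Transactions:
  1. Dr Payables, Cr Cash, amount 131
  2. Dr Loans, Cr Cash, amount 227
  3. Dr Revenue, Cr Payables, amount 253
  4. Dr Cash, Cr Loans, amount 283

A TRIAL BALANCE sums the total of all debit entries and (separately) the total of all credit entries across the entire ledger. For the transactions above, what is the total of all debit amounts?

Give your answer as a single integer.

Txn 1: debit+=131
Txn 2: debit+=227
Txn 3: debit+=253
Txn 4: debit+=283
Total debits = 894

Answer: 894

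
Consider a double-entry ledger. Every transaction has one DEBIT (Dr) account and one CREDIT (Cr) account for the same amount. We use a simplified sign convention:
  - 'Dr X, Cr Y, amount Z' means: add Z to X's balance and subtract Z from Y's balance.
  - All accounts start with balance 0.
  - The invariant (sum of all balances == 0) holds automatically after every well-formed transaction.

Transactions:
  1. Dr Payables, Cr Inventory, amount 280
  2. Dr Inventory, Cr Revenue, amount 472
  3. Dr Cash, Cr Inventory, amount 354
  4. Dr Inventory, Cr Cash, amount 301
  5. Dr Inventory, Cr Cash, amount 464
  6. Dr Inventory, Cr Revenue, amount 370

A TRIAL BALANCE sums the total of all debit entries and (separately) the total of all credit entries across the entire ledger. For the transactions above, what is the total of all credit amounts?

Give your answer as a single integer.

Txn 1: credit+=280
Txn 2: credit+=472
Txn 3: credit+=354
Txn 4: credit+=301
Txn 5: credit+=464
Txn 6: credit+=370
Total credits = 2241

Answer: 2241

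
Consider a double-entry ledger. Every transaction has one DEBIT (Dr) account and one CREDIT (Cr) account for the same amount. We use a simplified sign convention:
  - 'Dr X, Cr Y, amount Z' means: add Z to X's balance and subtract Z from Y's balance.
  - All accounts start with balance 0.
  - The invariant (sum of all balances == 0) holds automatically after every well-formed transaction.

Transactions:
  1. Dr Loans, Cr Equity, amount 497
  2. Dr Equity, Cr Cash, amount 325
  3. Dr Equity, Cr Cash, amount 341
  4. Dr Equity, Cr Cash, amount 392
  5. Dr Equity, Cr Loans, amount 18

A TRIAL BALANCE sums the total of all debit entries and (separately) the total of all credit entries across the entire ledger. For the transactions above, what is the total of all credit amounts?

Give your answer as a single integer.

Answer: 1573

Derivation:
Txn 1: credit+=497
Txn 2: credit+=325
Txn 3: credit+=341
Txn 4: credit+=392
Txn 5: credit+=18
Total credits = 1573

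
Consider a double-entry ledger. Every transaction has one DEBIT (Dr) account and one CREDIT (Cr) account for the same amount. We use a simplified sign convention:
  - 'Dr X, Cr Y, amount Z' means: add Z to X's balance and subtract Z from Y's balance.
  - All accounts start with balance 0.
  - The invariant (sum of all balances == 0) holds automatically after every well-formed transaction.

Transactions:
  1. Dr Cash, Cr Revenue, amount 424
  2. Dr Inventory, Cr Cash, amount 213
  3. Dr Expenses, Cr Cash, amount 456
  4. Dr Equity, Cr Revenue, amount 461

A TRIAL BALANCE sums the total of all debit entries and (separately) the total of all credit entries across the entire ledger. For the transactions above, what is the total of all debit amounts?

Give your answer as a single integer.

Txn 1: debit+=424
Txn 2: debit+=213
Txn 3: debit+=456
Txn 4: debit+=461
Total debits = 1554

Answer: 1554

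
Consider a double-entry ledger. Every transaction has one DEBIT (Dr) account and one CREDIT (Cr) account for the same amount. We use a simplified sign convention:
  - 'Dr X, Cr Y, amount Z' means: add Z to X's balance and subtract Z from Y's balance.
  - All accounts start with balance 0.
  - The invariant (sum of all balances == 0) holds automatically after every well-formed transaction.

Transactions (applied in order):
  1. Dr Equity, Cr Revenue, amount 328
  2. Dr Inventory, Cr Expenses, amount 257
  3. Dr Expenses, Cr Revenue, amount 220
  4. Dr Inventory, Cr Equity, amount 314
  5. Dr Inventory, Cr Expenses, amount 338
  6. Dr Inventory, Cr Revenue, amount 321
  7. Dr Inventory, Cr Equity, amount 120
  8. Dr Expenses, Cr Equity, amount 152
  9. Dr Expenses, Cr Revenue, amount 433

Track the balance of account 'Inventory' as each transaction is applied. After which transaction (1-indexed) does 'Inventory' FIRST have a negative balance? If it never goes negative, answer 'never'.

Answer: never

Derivation:
After txn 1: Inventory=0
After txn 2: Inventory=257
After txn 3: Inventory=257
After txn 4: Inventory=571
After txn 5: Inventory=909
After txn 6: Inventory=1230
After txn 7: Inventory=1350
After txn 8: Inventory=1350
After txn 9: Inventory=1350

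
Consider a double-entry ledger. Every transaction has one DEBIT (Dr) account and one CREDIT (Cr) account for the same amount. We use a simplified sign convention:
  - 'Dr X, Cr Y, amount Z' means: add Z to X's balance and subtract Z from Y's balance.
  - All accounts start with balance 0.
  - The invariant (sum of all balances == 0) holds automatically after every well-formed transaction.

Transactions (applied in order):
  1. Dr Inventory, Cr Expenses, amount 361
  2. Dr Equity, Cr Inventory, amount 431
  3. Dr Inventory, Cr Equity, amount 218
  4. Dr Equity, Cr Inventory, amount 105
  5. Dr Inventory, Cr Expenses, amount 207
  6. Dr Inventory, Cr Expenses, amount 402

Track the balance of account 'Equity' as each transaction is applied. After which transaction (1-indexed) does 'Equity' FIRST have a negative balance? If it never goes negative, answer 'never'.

Answer: never

Derivation:
After txn 1: Equity=0
After txn 2: Equity=431
After txn 3: Equity=213
After txn 4: Equity=318
After txn 5: Equity=318
After txn 6: Equity=318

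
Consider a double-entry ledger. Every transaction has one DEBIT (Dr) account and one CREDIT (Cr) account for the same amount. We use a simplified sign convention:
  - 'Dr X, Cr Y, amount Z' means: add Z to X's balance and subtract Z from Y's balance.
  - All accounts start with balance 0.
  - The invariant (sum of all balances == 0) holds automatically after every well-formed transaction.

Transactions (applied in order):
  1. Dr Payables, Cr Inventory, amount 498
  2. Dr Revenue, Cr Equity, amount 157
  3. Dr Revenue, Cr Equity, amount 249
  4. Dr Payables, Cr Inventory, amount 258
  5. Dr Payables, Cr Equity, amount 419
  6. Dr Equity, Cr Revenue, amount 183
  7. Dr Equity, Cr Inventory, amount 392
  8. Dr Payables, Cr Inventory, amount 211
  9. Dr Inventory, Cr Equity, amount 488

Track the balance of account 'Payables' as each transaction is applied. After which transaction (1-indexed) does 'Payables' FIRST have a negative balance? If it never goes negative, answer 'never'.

After txn 1: Payables=498
After txn 2: Payables=498
After txn 3: Payables=498
After txn 4: Payables=756
After txn 5: Payables=1175
After txn 6: Payables=1175
After txn 7: Payables=1175
After txn 8: Payables=1386
After txn 9: Payables=1386

Answer: never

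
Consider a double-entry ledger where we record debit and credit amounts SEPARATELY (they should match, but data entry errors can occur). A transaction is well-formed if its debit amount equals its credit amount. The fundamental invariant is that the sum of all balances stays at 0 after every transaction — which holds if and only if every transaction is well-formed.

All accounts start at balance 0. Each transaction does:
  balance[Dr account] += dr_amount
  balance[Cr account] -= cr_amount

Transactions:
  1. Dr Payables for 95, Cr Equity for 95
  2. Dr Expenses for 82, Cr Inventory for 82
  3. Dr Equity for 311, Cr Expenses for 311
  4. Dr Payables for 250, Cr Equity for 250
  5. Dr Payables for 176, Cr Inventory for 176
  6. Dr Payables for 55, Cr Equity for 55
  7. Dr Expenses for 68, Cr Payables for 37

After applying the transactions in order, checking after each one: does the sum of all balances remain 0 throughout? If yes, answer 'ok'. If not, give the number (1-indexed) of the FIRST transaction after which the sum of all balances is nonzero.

After txn 1: dr=95 cr=95 sum_balances=0
After txn 2: dr=82 cr=82 sum_balances=0
After txn 3: dr=311 cr=311 sum_balances=0
After txn 4: dr=250 cr=250 sum_balances=0
After txn 5: dr=176 cr=176 sum_balances=0
After txn 6: dr=55 cr=55 sum_balances=0
After txn 7: dr=68 cr=37 sum_balances=31

Answer: 7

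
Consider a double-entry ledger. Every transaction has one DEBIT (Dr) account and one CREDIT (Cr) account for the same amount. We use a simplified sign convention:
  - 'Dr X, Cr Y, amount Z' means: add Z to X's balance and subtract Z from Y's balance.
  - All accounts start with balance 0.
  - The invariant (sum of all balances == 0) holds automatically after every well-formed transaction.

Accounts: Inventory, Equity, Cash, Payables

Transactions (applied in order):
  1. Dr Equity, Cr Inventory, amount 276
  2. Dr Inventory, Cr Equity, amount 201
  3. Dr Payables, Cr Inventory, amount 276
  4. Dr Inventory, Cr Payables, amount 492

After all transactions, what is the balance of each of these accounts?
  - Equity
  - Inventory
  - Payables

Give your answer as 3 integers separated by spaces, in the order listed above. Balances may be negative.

After txn 1 (Dr Equity, Cr Inventory, amount 276): Equity=276 Inventory=-276
After txn 2 (Dr Inventory, Cr Equity, amount 201): Equity=75 Inventory=-75
After txn 3 (Dr Payables, Cr Inventory, amount 276): Equity=75 Inventory=-351 Payables=276
After txn 4 (Dr Inventory, Cr Payables, amount 492): Equity=75 Inventory=141 Payables=-216

Answer: 75 141 -216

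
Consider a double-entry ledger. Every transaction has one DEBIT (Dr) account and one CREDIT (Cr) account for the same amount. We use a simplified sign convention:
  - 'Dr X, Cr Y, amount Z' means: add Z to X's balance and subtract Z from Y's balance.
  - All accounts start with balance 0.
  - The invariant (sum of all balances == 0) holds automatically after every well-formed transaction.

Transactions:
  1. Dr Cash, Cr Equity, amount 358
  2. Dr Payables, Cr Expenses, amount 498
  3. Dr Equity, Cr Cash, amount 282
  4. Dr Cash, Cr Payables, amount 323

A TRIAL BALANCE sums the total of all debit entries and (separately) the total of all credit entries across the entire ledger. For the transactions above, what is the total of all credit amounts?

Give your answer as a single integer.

Txn 1: credit+=358
Txn 2: credit+=498
Txn 3: credit+=282
Txn 4: credit+=323
Total credits = 1461

Answer: 1461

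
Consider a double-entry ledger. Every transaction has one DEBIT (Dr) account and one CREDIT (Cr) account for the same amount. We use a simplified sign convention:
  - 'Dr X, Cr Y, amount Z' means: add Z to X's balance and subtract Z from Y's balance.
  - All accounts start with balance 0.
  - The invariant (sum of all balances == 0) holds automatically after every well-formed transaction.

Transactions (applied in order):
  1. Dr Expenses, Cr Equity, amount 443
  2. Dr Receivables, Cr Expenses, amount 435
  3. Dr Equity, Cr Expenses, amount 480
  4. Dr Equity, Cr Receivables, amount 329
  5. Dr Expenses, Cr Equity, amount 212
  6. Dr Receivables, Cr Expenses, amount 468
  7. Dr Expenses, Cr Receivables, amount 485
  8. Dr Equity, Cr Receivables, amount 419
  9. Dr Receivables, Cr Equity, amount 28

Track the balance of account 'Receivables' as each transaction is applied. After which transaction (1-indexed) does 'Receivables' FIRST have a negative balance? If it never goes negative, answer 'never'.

Answer: 8

Derivation:
After txn 1: Receivables=0
After txn 2: Receivables=435
After txn 3: Receivables=435
After txn 4: Receivables=106
After txn 5: Receivables=106
After txn 6: Receivables=574
After txn 7: Receivables=89
After txn 8: Receivables=-330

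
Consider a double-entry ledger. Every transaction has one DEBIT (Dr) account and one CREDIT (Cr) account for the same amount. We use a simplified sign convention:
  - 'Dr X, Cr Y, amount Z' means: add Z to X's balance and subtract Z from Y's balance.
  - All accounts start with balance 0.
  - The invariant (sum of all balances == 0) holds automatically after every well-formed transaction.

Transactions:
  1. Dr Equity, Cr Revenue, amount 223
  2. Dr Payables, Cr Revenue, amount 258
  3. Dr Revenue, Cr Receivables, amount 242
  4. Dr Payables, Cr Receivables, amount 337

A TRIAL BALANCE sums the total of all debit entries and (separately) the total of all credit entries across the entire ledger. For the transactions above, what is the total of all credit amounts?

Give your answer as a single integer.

Txn 1: credit+=223
Txn 2: credit+=258
Txn 3: credit+=242
Txn 4: credit+=337
Total credits = 1060

Answer: 1060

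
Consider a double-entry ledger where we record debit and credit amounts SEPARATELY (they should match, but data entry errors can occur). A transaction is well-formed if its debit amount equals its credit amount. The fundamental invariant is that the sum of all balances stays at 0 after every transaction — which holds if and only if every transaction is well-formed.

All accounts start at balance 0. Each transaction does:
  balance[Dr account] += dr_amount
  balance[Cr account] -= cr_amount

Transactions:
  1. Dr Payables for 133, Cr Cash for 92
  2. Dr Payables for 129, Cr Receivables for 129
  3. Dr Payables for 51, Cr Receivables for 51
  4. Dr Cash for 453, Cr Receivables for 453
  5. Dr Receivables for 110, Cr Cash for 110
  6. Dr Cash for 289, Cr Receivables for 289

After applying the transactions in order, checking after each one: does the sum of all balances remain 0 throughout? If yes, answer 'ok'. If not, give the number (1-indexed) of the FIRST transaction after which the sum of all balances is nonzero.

After txn 1: dr=133 cr=92 sum_balances=41
After txn 2: dr=129 cr=129 sum_balances=41
After txn 3: dr=51 cr=51 sum_balances=41
After txn 4: dr=453 cr=453 sum_balances=41
After txn 5: dr=110 cr=110 sum_balances=41
After txn 6: dr=289 cr=289 sum_balances=41

Answer: 1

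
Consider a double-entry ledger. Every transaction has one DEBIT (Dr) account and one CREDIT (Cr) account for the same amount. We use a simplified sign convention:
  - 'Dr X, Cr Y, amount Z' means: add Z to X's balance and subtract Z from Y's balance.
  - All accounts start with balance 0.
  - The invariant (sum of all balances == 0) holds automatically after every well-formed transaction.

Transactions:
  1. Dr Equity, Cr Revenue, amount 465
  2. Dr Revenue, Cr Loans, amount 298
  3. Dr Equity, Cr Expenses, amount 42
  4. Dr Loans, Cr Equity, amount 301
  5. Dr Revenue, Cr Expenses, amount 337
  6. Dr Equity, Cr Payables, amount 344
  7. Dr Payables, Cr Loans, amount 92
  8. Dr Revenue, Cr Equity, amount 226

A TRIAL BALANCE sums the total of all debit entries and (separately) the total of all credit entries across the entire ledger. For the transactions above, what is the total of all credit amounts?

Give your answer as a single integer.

Txn 1: credit+=465
Txn 2: credit+=298
Txn 3: credit+=42
Txn 4: credit+=301
Txn 5: credit+=337
Txn 6: credit+=344
Txn 7: credit+=92
Txn 8: credit+=226
Total credits = 2105

Answer: 2105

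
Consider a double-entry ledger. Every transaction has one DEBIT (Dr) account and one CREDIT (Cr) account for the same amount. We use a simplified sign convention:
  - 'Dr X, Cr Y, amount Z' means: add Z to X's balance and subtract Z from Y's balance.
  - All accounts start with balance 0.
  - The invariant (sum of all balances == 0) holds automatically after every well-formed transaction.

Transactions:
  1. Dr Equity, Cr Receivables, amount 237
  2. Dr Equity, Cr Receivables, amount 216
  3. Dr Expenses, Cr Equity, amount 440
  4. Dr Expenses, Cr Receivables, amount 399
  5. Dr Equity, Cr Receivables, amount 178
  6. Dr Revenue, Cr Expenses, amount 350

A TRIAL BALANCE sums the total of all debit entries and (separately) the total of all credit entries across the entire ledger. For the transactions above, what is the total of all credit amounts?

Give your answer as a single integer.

Txn 1: credit+=237
Txn 2: credit+=216
Txn 3: credit+=440
Txn 4: credit+=399
Txn 5: credit+=178
Txn 6: credit+=350
Total credits = 1820

Answer: 1820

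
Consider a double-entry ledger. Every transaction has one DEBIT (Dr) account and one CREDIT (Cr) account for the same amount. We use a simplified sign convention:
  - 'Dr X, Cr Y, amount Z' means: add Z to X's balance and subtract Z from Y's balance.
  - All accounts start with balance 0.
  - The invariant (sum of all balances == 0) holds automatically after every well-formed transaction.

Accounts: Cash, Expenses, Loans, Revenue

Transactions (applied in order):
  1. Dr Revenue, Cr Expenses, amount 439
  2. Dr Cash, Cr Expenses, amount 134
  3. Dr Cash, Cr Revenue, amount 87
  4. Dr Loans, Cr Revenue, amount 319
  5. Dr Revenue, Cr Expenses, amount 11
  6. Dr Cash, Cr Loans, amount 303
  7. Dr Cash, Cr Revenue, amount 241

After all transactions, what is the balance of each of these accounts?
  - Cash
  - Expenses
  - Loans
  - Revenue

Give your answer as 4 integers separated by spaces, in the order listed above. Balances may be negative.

Answer: 765 -584 16 -197

Derivation:
After txn 1 (Dr Revenue, Cr Expenses, amount 439): Expenses=-439 Revenue=439
After txn 2 (Dr Cash, Cr Expenses, amount 134): Cash=134 Expenses=-573 Revenue=439
After txn 3 (Dr Cash, Cr Revenue, amount 87): Cash=221 Expenses=-573 Revenue=352
After txn 4 (Dr Loans, Cr Revenue, amount 319): Cash=221 Expenses=-573 Loans=319 Revenue=33
After txn 5 (Dr Revenue, Cr Expenses, amount 11): Cash=221 Expenses=-584 Loans=319 Revenue=44
After txn 6 (Dr Cash, Cr Loans, amount 303): Cash=524 Expenses=-584 Loans=16 Revenue=44
After txn 7 (Dr Cash, Cr Revenue, amount 241): Cash=765 Expenses=-584 Loans=16 Revenue=-197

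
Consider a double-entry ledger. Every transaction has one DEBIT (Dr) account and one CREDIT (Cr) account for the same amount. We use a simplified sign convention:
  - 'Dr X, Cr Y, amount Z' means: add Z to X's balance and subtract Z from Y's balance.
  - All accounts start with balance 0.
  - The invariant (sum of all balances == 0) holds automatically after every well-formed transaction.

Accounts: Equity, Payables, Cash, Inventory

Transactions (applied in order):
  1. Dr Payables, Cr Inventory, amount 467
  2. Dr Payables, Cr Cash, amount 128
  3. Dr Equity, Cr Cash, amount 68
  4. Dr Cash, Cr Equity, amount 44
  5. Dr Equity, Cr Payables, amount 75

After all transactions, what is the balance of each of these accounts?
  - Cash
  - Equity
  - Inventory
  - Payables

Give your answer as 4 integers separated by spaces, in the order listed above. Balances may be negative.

After txn 1 (Dr Payables, Cr Inventory, amount 467): Inventory=-467 Payables=467
After txn 2 (Dr Payables, Cr Cash, amount 128): Cash=-128 Inventory=-467 Payables=595
After txn 3 (Dr Equity, Cr Cash, amount 68): Cash=-196 Equity=68 Inventory=-467 Payables=595
After txn 4 (Dr Cash, Cr Equity, amount 44): Cash=-152 Equity=24 Inventory=-467 Payables=595
After txn 5 (Dr Equity, Cr Payables, amount 75): Cash=-152 Equity=99 Inventory=-467 Payables=520

Answer: -152 99 -467 520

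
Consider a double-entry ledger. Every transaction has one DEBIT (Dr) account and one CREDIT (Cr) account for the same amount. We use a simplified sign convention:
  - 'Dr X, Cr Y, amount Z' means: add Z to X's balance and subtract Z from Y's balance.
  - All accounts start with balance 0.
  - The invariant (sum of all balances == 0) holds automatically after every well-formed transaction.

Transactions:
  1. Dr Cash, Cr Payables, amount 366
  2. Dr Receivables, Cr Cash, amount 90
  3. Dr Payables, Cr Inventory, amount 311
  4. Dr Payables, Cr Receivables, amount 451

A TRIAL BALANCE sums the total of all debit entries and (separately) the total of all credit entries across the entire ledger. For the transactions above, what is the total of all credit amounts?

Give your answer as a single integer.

Answer: 1218

Derivation:
Txn 1: credit+=366
Txn 2: credit+=90
Txn 3: credit+=311
Txn 4: credit+=451
Total credits = 1218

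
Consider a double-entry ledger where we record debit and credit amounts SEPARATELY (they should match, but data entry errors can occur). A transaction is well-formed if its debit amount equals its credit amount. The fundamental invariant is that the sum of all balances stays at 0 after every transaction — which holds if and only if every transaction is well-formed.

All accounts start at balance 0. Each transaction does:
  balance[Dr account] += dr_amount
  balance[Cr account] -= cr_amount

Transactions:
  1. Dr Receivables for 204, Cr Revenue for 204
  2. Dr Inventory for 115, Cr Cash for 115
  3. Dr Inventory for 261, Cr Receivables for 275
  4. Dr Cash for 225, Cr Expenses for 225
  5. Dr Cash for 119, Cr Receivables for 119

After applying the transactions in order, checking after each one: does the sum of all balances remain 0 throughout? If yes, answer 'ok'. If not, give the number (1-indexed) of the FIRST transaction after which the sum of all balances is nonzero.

After txn 1: dr=204 cr=204 sum_balances=0
After txn 2: dr=115 cr=115 sum_balances=0
After txn 3: dr=261 cr=275 sum_balances=-14
After txn 4: dr=225 cr=225 sum_balances=-14
After txn 5: dr=119 cr=119 sum_balances=-14

Answer: 3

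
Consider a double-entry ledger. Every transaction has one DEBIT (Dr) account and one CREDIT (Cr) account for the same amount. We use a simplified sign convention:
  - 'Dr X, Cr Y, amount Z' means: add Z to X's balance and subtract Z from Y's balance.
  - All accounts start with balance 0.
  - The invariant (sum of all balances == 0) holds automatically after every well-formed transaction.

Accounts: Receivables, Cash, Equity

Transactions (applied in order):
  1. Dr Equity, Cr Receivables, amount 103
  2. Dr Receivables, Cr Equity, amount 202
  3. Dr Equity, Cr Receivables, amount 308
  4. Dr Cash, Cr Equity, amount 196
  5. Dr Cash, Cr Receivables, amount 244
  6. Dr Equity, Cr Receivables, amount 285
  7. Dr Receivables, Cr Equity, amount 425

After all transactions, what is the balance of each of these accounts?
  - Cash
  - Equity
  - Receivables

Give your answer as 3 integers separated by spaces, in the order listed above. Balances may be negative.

After txn 1 (Dr Equity, Cr Receivables, amount 103): Equity=103 Receivables=-103
After txn 2 (Dr Receivables, Cr Equity, amount 202): Equity=-99 Receivables=99
After txn 3 (Dr Equity, Cr Receivables, amount 308): Equity=209 Receivables=-209
After txn 4 (Dr Cash, Cr Equity, amount 196): Cash=196 Equity=13 Receivables=-209
After txn 5 (Dr Cash, Cr Receivables, amount 244): Cash=440 Equity=13 Receivables=-453
After txn 6 (Dr Equity, Cr Receivables, amount 285): Cash=440 Equity=298 Receivables=-738
After txn 7 (Dr Receivables, Cr Equity, amount 425): Cash=440 Equity=-127 Receivables=-313

Answer: 440 -127 -313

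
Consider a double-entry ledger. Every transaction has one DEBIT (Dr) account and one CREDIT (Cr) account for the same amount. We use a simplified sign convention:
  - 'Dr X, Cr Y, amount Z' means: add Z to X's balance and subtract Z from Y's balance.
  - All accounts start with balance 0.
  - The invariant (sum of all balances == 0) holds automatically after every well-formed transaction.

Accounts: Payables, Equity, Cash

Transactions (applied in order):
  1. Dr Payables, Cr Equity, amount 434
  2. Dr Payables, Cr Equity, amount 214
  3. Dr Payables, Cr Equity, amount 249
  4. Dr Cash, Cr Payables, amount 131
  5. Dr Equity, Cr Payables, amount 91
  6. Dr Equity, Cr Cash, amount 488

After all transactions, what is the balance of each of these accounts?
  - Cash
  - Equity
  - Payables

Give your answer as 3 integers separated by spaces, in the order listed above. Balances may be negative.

After txn 1 (Dr Payables, Cr Equity, amount 434): Equity=-434 Payables=434
After txn 2 (Dr Payables, Cr Equity, amount 214): Equity=-648 Payables=648
After txn 3 (Dr Payables, Cr Equity, amount 249): Equity=-897 Payables=897
After txn 4 (Dr Cash, Cr Payables, amount 131): Cash=131 Equity=-897 Payables=766
After txn 5 (Dr Equity, Cr Payables, amount 91): Cash=131 Equity=-806 Payables=675
After txn 6 (Dr Equity, Cr Cash, amount 488): Cash=-357 Equity=-318 Payables=675

Answer: -357 -318 675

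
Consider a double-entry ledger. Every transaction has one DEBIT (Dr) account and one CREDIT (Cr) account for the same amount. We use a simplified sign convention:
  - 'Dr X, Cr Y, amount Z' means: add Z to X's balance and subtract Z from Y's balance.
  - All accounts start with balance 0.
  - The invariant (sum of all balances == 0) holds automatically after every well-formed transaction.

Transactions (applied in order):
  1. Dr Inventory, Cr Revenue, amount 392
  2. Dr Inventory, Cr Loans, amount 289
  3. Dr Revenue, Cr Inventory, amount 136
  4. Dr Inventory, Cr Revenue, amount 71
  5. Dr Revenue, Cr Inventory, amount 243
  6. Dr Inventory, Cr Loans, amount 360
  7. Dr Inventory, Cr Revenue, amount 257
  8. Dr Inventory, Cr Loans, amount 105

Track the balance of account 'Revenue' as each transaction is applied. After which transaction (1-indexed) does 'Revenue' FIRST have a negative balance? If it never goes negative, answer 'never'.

Answer: 1

Derivation:
After txn 1: Revenue=-392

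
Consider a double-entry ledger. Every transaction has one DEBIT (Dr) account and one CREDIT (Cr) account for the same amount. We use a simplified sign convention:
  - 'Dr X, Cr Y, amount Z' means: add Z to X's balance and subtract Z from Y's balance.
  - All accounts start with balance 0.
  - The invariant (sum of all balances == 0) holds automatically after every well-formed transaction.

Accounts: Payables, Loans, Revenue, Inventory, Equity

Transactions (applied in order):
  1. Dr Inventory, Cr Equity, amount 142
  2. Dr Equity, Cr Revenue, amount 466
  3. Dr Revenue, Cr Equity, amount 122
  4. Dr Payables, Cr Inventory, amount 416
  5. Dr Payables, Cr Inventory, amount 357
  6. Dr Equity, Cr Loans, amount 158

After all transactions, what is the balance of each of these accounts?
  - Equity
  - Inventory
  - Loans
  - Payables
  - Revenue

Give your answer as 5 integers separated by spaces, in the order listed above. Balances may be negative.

Answer: 360 -631 -158 773 -344

Derivation:
After txn 1 (Dr Inventory, Cr Equity, amount 142): Equity=-142 Inventory=142
After txn 2 (Dr Equity, Cr Revenue, amount 466): Equity=324 Inventory=142 Revenue=-466
After txn 3 (Dr Revenue, Cr Equity, amount 122): Equity=202 Inventory=142 Revenue=-344
After txn 4 (Dr Payables, Cr Inventory, amount 416): Equity=202 Inventory=-274 Payables=416 Revenue=-344
After txn 5 (Dr Payables, Cr Inventory, amount 357): Equity=202 Inventory=-631 Payables=773 Revenue=-344
After txn 6 (Dr Equity, Cr Loans, amount 158): Equity=360 Inventory=-631 Loans=-158 Payables=773 Revenue=-344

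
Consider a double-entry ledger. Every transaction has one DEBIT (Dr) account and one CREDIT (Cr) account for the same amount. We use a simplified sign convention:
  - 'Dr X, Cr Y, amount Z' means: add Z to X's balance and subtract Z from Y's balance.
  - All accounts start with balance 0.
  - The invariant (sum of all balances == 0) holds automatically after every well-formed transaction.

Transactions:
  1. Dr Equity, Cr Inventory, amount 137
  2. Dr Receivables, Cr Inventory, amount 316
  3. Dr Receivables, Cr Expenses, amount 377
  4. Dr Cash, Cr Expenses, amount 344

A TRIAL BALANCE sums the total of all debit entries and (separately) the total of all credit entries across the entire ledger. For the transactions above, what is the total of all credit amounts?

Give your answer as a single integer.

Answer: 1174

Derivation:
Txn 1: credit+=137
Txn 2: credit+=316
Txn 3: credit+=377
Txn 4: credit+=344
Total credits = 1174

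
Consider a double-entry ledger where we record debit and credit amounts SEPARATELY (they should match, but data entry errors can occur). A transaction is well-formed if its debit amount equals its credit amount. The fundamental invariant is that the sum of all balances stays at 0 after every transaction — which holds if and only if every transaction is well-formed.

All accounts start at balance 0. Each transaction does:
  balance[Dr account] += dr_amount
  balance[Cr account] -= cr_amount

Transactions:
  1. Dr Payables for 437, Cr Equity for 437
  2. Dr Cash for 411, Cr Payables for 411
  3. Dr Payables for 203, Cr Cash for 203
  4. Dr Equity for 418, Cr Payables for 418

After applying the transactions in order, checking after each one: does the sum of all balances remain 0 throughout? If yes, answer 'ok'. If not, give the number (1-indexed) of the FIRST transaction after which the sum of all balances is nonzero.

Answer: ok

Derivation:
After txn 1: dr=437 cr=437 sum_balances=0
After txn 2: dr=411 cr=411 sum_balances=0
After txn 3: dr=203 cr=203 sum_balances=0
After txn 4: dr=418 cr=418 sum_balances=0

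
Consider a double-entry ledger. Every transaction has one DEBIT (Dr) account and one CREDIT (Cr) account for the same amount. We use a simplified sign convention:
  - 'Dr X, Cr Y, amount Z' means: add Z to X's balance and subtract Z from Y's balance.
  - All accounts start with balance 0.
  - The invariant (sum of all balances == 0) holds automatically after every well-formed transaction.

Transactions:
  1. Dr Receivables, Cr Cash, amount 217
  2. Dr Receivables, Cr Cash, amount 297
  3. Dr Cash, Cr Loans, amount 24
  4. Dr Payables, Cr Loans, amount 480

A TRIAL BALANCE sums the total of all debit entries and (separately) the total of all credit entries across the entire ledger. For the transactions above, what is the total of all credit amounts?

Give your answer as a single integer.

Txn 1: credit+=217
Txn 2: credit+=297
Txn 3: credit+=24
Txn 4: credit+=480
Total credits = 1018

Answer: 1018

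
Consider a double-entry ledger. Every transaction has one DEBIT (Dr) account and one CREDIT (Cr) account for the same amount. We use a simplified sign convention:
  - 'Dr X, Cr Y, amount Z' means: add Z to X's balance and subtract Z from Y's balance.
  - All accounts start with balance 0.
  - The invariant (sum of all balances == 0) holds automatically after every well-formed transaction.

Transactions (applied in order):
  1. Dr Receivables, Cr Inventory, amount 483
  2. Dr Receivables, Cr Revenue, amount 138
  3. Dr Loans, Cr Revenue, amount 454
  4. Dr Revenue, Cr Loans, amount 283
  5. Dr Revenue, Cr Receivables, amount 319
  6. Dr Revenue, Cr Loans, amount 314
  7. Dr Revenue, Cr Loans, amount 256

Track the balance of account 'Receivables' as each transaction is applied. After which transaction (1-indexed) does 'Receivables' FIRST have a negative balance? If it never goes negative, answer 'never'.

After txn 1: Receivables=483
After txn 2: Receivables=621
After txn 3: Receivables=621
After txn 4: Receivables=621
After txn 5: Receivables=302
After txn 6: Receivables=302
After txn 7: Receivables=302

Answer: never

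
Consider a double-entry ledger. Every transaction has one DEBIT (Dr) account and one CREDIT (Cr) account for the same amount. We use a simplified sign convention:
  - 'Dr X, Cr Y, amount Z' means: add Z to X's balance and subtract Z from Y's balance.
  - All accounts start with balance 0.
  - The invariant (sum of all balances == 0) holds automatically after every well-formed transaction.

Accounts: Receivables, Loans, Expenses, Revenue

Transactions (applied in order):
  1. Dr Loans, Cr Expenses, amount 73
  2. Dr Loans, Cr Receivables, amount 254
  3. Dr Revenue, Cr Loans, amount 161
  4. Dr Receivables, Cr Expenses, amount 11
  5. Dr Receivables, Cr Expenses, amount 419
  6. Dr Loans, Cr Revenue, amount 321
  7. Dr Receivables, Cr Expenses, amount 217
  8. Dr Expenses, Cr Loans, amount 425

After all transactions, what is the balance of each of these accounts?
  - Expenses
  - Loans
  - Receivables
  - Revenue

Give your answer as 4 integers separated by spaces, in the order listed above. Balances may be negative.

Answer: -295 62 393 -160

Derivation:
After txn 1 (Dr Loans, Cr Expenses, amount 73): Expenses=-73 Loans=73
After txn 2 (Dr Loans, Cr Receivables, amount 254): Expenses=-73 Loans=327 Receivables=-254
After txn 3 (Dr Revenue, Cr Loans, amount 161): Expenses=-73 Loans=166 Receivables=-254 Revenue=161
After txn 4 (Dr Receivables, Cr Expenses, amount 11): Expenses=-84 Loans=166 Receivables=-243 Revenue=161
After txn 5 (Dr Receivables, Cr Expenses, amount 419): Expenses=-503 Loans=166 Receivables=176 Revenue=161
After txn 6 (Dr Loans, Cr Revenue, amount 321): Expenses=-503 Loans=487 Receivables=176 Revenue=-160
After txn 7 (Dr Receivables, Cr Expenses, amount 217): Expenses=-720 Loans=487 Receivables=393 Revenue=-160
After txn 8 (Dr Expenses, Cr Loans, amount 425): Expenses=-295 Loans=62 Receivables=393 Revenue=-160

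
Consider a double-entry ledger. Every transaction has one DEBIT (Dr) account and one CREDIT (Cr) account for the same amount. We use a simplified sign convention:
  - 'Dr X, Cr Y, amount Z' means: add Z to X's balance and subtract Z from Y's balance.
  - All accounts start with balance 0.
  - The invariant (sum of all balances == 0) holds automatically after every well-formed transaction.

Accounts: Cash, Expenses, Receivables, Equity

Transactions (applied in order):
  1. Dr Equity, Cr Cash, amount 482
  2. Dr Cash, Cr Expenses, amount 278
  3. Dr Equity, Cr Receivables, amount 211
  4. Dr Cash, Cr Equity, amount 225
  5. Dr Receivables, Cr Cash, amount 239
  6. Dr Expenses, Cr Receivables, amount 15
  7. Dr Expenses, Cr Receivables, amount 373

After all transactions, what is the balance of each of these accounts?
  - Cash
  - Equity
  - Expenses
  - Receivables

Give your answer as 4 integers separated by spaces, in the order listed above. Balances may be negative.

After txn 1 (Dr Equity, Cr Cash, amount 482): Cash=-482 Equity=482
After txn 2 (Dr Cash, Cr Expenses, amount 278): Cash=-204 Equity=482 Expenses=-278
After txn 3 (Dr Equity, Cr Receivables, amount 211): Cash=-204 Equity=693 Expenses=-278 Receivables=-211
After txn 4 (Dr Cash, Cr Equity, amount 225): Cash=21 Equity=468 Expenses=-278 Receivables=-211
After txn 5 (Dr Receivables, Cr Cash, amount 239): Cash=-218 Equity=468 Expenses=-278 Receivables=28
After txn 6 (Dr Expenses, Cr Receivables, amount 15): Cash=-218 Equity=468 Expenses=-263 Receivables=13
After txn 7 (Dr Expenses, Cr Receivables, amount 373): Cash=-218 Equity=468 Expenses=110 Receivables=-360

Answer: -218 468 110 -360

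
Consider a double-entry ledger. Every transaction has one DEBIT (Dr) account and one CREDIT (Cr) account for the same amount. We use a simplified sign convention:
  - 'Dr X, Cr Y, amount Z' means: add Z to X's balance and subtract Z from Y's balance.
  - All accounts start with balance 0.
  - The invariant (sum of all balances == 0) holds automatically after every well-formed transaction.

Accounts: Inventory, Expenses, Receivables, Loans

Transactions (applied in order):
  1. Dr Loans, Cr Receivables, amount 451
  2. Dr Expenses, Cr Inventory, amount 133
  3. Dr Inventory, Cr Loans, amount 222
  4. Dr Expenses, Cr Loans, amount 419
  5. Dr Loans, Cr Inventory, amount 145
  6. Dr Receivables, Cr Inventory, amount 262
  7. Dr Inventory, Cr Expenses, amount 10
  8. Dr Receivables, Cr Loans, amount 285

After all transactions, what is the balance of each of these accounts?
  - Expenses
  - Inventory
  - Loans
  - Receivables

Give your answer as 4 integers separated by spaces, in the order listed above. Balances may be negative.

After txn 1 (Dr Loans, Cr Receivables, amount 451): Loans=451 Receivables=-451
After txn 2 (Dr Expenses, Cr Inventory, amount 133): Expenses=133 Inventory=-133 Loans=451 Receivables=-451
After txn 3 (Dr Inventory, Cr Loans, amount 222): Expenses=133 Inventory=89 Loans=229 Receivables=-451
After txn 4 (Dr Expenses, Cr Loans, amount 419): Expenses=552 Inventory=89 Loans=-190 Receivables=-451
After txn 5 (Dr Loans, Cr Inventory, amount 145): Expenses=552 Inventory=-56 Loans=-45 Receivables=-451
After txn 6 (Dr Receivables, Cr Inventory, amount 262): Expenses=552 Inventory=-318 Loans=-45 Receivables=-189
After txn 7 (Dr Inventory, Cr Expenses, amount 10): Expenses=542 Inventory=-308 Loans=-45 Receivables=-189
After txn 8 (Dr Receivables, Cr Loans, amount 285): Expenses=542 Inventory=-308 Loans=-330 Receivables=96

Answer: 542 -308 -330 96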